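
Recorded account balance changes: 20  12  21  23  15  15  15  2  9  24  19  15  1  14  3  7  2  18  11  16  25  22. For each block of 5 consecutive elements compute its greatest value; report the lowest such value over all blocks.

(20, 12, 21, 23, 15) → max 23
(12, 21, 23, 15, 15) → max 23
(21, 23, 15, 15, 15) → max 23
(23, 15, 15, 15, 2) → max 23
(15, 15, 15, 2, 9) → max 15
(15, 15, 2, 9, 24) → max 24
(15, 2, 9, 24, 19) → max 24
(2, 9, 24, 19, 15) → max 24
(9, 24, 19, 15, 1) → max 24
(24, 19, 15, 1, 14) → max 24
(19, 15, 1, 14, 3) → max 19
(15, 1, 14, 3, 7) → max 15
(1, 14, 3, 7, 2) → max 14
(14, 3, 7, 2, 18) → max 18
(3, 7, 2, 18, 11) → max 18
(7, 2, 18, 11, 16) → max 18
(2, 18, 11, 16, 25) → max 25
(18, 11, 16, 25, 22) → max 25
Lowest of these is 14.

14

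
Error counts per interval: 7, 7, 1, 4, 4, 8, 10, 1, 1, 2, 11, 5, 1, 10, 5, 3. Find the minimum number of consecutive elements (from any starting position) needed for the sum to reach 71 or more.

add 7: running sum 7 < 71
add 7: running sum 14 < 71
add 1: running sum 15 < 71
add 4: running sum 19 < 71
add 4: running sum 23 < 71
add 8: running sum 31 < 71
add 10: running sum 41 < 71
add 1: running sum 42 < 71
add 1: running sum 43 < 71
add 2: running sum 45 < 71
add 11: running sum 56 < 71
add 5: running sum 61 < 71
add 1: running sum 62 < 71
end 13: [7, 7, 1, 4, 4, 8, 10, 1, 1, 2, 11, 5, 1, 10] sum 72, len 14
end 14: [7, 7, 1, 4, 4, 8, 10, 1, 1, 2, 11, 5, 1, 10, 5] sum 77, len 15
end 15: [7, 1, 4, 4, 8, 10, 1, 1, 2, 11, 5, 1, 10, 5, 3] sum 73, len 15
Shortest qualifying length: 14.

14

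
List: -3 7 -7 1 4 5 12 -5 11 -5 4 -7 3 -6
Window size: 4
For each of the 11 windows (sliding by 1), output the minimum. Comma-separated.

-7, -7, -7, 1, -5, -5, -5, -5, -7, -7, -7

Sliding a size-4 window across the 14 values:
[-3, 7, -7, 1] → min -7
[7, -7, 1, 4] → min -7
[-7, 1, 4, 5] → min -7
[1, 4, 5, 12] → min 1
[4, 5, 12, -5] → min -5
[5, 12, -5, 11] → min -5
[12, -5, 11, -5] → min -5
[-5, 11, -5, 4] → min -5
[11, -5, 4, -7] → min -7
[-5, 4, -7, 3] → min -7
[4, -7, 3, -6] → min -7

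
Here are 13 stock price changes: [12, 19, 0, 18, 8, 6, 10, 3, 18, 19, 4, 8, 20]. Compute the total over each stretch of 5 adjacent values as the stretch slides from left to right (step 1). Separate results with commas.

Sliding a size-5 window across the 13 values:
12 19 0 18 8 → sum 57
19 0 18 8 6 → sum 51
0 18 8 6 10 → sum 42
18 8 6 10 3 → sum 45
8 6 10 3 18 → sum 45
6 10 3 18 19 → sum 56
10 3 18 19 4 → sum 54
3 18 19 4 8 → sum 52
18 19 4 8 20 → sum 69

57, 51, 42, 45, 45, 56, 54, 52, 69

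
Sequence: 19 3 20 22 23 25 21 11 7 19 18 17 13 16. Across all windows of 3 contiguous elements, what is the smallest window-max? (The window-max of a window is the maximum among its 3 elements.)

(19, 3, 20) → max 20
(3, 20, 22) → max 22
(20, 22, 23) → max 23
(22, 23, 25) → max 25
(23, 25, 21) → max 25
(25, 21, 11) → max 25
(21, 11, 7) → max 21
(11, 7, 19) → max 19
(7, 19, 18) → max 19
(19, 18, 17) → max 19
(18, 17, 13) → max 18
(17, 13, 16) → max 17
Smallest of these is 17.

17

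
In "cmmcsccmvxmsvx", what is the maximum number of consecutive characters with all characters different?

4

[c] len 1
[c, m] len 2
[m] len 1
[m, c] len 2
[m, c, s] len 3
[s, c] len 2
[c] len 1
[c, m] len 2
[c, m, v] len 3
[c, m, v, x] len 4
[v, x, m] len 3
[v, x, m, s] len 4
[x, m, s, v] len 4
[m, s, v, x] len 4
Longest all-distinct length: 4.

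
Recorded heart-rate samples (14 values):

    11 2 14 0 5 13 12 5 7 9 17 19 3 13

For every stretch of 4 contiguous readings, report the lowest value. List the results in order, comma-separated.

11 2 14 0 → min 0
2 14 0 5 → min 0
14 0 5 13 → min 0
0 5 13 12 → min 0
5 13 12 5 → min 5
13 12 5 7 → min 5
12 5 7 9 → min 5
5 7 9 17 → min 5
7 9 17 19 → min 7
9 17 19 3 → min 3
17 19 3 13 → min 3

0, 0, 0, 0, 5, 5, 5, 5, 7, 3, 3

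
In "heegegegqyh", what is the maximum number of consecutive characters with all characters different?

[h] len 1
[h, e] len 2
[e] len 1
[e, g] len 2
[g, e] len 2
[e, g] len 2
[g, e] len 2
[e, g] len 2
[e, g, q] len 3
[e, g, q, y] len 4
[e, g, q, y, h] len 5
Longest all-distinct length: 5.

5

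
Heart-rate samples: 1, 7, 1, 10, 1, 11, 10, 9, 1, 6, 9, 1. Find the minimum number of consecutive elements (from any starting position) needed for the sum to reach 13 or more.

add 1: running sum 1 < 13
add 7: running sum 8 < 13
add 1: running sum 9 < 13
end 3: [7, 1, 10] sum 18, len 3
end 4: [7, 1, 10, 1] sum 19, len 4
end 5: [10, 1, 11] sum 22, len 3
end 6: [11, 10] sum 21, len 2
end 7: [10, 9] sum 19, len 2
end 8: [10, 9, 1] sum 20, len 3
end 9: [9, 1, 6] sum 16, len 3
end 10: [6, 9] sum 15, len 2
end 11: [6, 9, 1] sum 16, len 3
Shortest qualifying length: 2.

2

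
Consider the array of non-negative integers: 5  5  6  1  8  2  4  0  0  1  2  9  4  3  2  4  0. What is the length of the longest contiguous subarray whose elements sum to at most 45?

Extend to the right; shrink from the left whenever the sum exceeds 45:
[5] sum 5 len 1
[5, 5] sum 10 len 2
[5, 5, 6] sum 16 len 3
[5, 5, 6, 1] sum 17 len 4
[5, 5, 6, 1, 8] sum 25 len 5
[5, 5, 6, 1, 8, 2] sum 27 len 6
[5, 5, 6, 1, 8, 2, 4] sum 31 len 7
[5, 5, 6, 1, 8, 2, 4, 0] sum 31 len 8
[5, 5, 6, 1, 8, 2, 4, 0, 0] sum 31 len 9
[5, 5, 6, 1, 8, 2, 4, 0, 0, 1] sum 32 len 10
[5, 5, 6, 1, 8, 2, 4, 0, 0, 1, 2] sum 34 len 11
[5, 5, 6, 1, 8, 2, 4, 0, 0, 1, 2, 9] sum 43 len 12
[5, 6, 1, 8, 2, 4, 0, 0, 1, 2, 9, 4] sum 42 len 12
[5, 6, 1, 8, 2, 4, 0, 0, 1, 2, 9, 4, 3] sum 45 len 13
[6, 1, 8, 2, 4, 0, 0, 1, 2, 9, 4, 3, 2] sum 42 len 13
[1, 8, 2, 4, 0, 0, 1, 2, 9, 4, 3, 2, 4] sum 40 len 13
[1, 8, 2, 4, 0, 0, 1, 2, 9, 4, 3, 2, 4, 0] sum 40 len 14
Longest length seen: 14.

14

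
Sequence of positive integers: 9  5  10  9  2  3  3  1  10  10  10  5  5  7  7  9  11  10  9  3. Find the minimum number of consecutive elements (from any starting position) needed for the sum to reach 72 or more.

9

add 9: running sum 9 < 72
add 5: running sum 14 < 72
add 10: running sum 24 < 72
add 9: running sum 33 < 72
add 2: running sum 35 < 72
add 3: running sum 38 < 72
add 3: running sum 41 < 72
add 1: running sum 42 < 72
add 10: running sum 52 < 72
add 10: running sum 62 < 72
end 10: [9, 5, 10, 9, 2, 3, 3, 1, 10, 10, 10] sum 72, len 11
end 11: [9, 5, 10, 9, 2, 3, 3, 1, 10, 10, 10, 5] sum 77, len 12
end 12: [5, 10, 9, 2, 3, 3, 1, 10, 10, 10, 5, 5] sum 73, len 12
end 13: [10, 9, 2, 3, 3, 1, 10, 10, 10, 5, 5, 7] sum 75, len 12
end 14: [9, 2, 3, 3, 1, 10, 10, 10, 5, 5, 7, 7] sum 72, len 12
end 15: [2, 3, 3, 1, 10, 10, 10, 5, 5, 7, 7, 9] sum 72, len 12
end 16: [10, 10, 10, 5, 5, 7, 7, 9, 11] sum 74, len 9
end 17: [10, 10, 5, 5, 7, 7, 9, 11, 10] sum 74, len 9
end 18: [10, 5, 5, 7, 7, 9, 11, 10, 9] sum 73, len 9
end 19: [10, 5, 5, 7, 7, 9, 11, 10, 9, 3] sum 76, len 10
Shortest qualifying length: 9.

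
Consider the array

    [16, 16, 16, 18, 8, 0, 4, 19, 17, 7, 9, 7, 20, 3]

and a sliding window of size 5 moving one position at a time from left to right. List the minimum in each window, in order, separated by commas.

(16, 16, 16, 18, 8) → min 8
(16, 16, 18, 8, 0) → min 0
(16, 18, 8, 0, 4) → min 0
(18, 8, 0, 4, 19) → min 0
(8, 0, 4, 19, 17) → min 0
(0, 4, 19, 17, 7) → min 0
(4, 19, 17, 7, 9) → min 4
(19, 17, 7, 9, 7) → min 7
(17, 7, 9, 7, 20) → min 7
(7, 9, 7, 20, 3) → min 3

8, 0, 0, 0, 0, 0, 4, 7, 7, 3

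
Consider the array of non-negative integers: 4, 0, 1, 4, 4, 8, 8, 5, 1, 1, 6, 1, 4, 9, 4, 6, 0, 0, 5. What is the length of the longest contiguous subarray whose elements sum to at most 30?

→ 4: sum 4, len 1
→ 0: sum 4, len 2
→ 1: sum 5, len 3
→ 4: sum 9, len 4
→ 4: sum 13, len 5
→ 8: sum 21, len 6
→ 8: sum 29, len 7
→ 5 (dropped 4): sum 30, len 7
→ 1 (dropped 0, 1): sum 30, len 6
→ 1 (dropped 4): sum 27, len 6
→ 6 (dropped 4): sum 29, len 6
→ 1: sum 30, len 7
→ 4 (dropped 8): sum 26, len 7
→ 9 (dropped 8): sum 27, len 7
→ 4 (dropped 5): sum 26, len 7
→ 6 (dropped 1, 1): sum 30, len 6
→ 0: sum 30, len 7
→ 0: sum 30, len 8
→ 5 (dropped 6): sum 29, len 8
Longest length seen: 8.

8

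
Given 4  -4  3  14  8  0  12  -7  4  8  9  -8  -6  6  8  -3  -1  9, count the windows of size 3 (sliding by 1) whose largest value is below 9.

(4, -4, 3) → max 4  < 9 ✓
(-4, 3, 14) → max 14
(3, 14, 8) → max 14
(14, 8, 0) → max 14
(8, 0, 12) → max 12
(0, 12, -7) → max 12
(12, -7, 4) → max 12
(-7, 4, 8) → max 8  < 9 ✓
(4, 8, 9) → max 9
(8, 9, -8) → max 9
(9, -8, -6) → max 9
(-8, -6, 6) → max 6  < 9 ✓
(-6, 6, 8) → max 8  < 9 ✓
(6, 8, -3) → max 8  < 9 ✓
(8, -3, -1) → max 8  < 9 ✓
(-3, -1, 9) → max 9
6 windows satisfy the condition.

6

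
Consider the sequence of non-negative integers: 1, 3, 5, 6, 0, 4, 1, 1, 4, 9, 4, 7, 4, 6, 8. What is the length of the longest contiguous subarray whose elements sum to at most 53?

13

add 1: [1] sum 1, len 1
add 3: [1, 3] sum 4, len 2
add 5: [1, 3, 5] sum 9, len 3
add 6: [1, 3, 5, 6] sum 15, len 4
add 0: [1, 3, 5, 6, 0] sum 15, len 5
add 4: [1, 3, 5, 6, 0, 4] sum 19, len 6
add 1: [1, 3, 5, 6, 0, 4, 1] sum 20, len 7
add 1: [1, 3, 5, 6, 0, 4, 1, 1] sum 21, len 8
add 4: [1, 3, 5, 6, 0, 4, 1, 1, 4] sum 25, len 9
add 9: [1, 3, 5, 6, 0, 4, 1, 1, 4, 9] sum 34, len 10
add 4: [1, 3, 5, 6, 0, 4, 1, 1, 4, 9, 4] sum 38, len 11
add 7: [1, 3, 5, 6, 0, 4, 1, 1, 4, 9, 4, 7] sum 45, len 12
add 4: [1, 3, 5, 6, 0, 4, 1, 1, 4, 9, 4, 7, 4] sum 49, len 13
add 6: [5, 6, 0, 4, 1, 1, 4, 9, 4, 7, 4, 6] sum 51, len 12
add 8: [0, 4, 1, 1, 4, 9, 4, 7, 4, 6, 8] sum 48, len 11
Longest length seen: 13.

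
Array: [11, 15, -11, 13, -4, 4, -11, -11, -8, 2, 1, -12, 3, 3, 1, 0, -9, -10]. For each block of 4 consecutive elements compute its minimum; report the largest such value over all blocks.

[11, 15, -11, 13] → min -11
[15, -11, 13, -4] → min -11
[-11, 13, -4, 4] → min -11
[13, -4, 4, -11] → min -11
[-4, 4, -11, -11] → min -11
[4, -11, -11, -8] → min -11
[-11, -11, -8, 2] → min -11
[-11, -8, 2, 1] → min -11
[-8, 2, 1, -12] → min -12
[2, 1, -12, 3] → min -12
[1, -12, 3, 3] → min -12
[-12, 3, 3, 1] → min -12
[3, 3, 1, 0] → min 0
[3, 1, 0, -9] → min -9
[1, 0, -9, -10] → min -10
Largest of these is 0.

0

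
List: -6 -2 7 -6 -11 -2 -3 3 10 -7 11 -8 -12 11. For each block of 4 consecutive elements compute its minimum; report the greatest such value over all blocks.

-3

(-6, -2, 7, -6) → min -6
(-2, 7, -6, -11) → min -11
(7, -6, -11, -2) → min -11
(-6, -11, -2, -3) → min -11
(-11, -2, -3, 3) → min -11
(-2, -3, 3, 10) → min -3
(-3, 3, 10, -7) → min -7
(3, 10, -7, 11) → min -7
(10, -7, 11, -8) → min -8
(-7, 11, -8, -12) → min -12
(11, -8, -12, 11) → min -12
Greatest of these is -3.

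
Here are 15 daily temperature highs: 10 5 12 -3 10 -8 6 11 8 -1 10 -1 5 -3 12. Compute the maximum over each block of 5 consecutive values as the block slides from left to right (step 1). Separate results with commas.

12, 12, 12, 11, 11, 11, 11, 11, 10, 10, 12

[10, 5, 12, -3, 10] → max 12
[5, 12, -3, 10, -8] → max 12
[12, -3, 10, -8, 6] → max 12
[-3, 10, -8, 6, 11] → max 11
[10, -8, 6, 11, 8] → max 11
[-8, 6, 11, 8, -1] → max 11
[6, 11, 8, -1, 10] → max 11
[11, 8, -1, 10, -1] → max 11
[8, -1, 10, -1, 5] → max 10
[-1, 10, -1, 5, -3] → max 10
[10, -1, 5, -3, 12] → max 12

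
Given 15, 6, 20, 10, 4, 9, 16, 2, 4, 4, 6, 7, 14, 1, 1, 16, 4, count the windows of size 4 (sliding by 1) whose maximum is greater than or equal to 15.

[15, 6, 20, 10] → max 20  ≥ 15 ✓
[6, 20, 10, 4] → max 20  ≥ 15 ✓
[20, 10, 4, 9] → max 20  ≥ 15 ✓
[10, 4, 9, 16] → max 16  ≥ 15 ✓
[4, 9, 16, 2] → max 16  ≥ 15 ✓
[9, 16, 2, 4] → max 16  ≥ 15 ✓
[16, 2, 4, 4] → max 16  ≥ 15 ✓
[2, 4, 4, 6] → max 6
[4, 4, 6, 7] → max 7
[4, 6, 7, 14] → max 14
[6, 7, 14, 1] → max 14
[7, 14, 1, 1] → max 14
[14, 1, 1, 16] → max 16  ≥ 15 ✓
[1, 1, 16, 4] → max 16  ≥ 15 ✓
9 windows satisfy the condition.

9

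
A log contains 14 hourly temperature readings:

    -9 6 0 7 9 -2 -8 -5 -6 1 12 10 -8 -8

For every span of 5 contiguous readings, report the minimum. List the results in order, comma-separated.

Sliding a size-5 window across the 14 values:
(-9, 6, 0, 7, 9) → min -9
(6, 0, 7, 9, -2) → min -2
(0, 7, 9, -2, -8) → min -8
(7, 9, -2, -8, -5) → min -8
(9, -2, -8, -5, -6) → min -8
(-2, -8, -5, -6, 1) → min -8
(-8, -5, -6, 1, 12) → min -8
(-5, -6, 1, 12, 10) → min -6
(-6, 1, 12, 10, -8) → min -8
(1, 12, 10, -8, -8) → min -8

-9, -2, -8, -8, -8, -8, -8, -6, -8, -8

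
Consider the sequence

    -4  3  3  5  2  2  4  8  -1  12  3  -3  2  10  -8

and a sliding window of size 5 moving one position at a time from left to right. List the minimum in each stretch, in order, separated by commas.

-4, 2, 2, 2, -1, -1, -1, -3, -3, -3, -8

[-4, 3, 3, 5, 2] → min -4
[3, 3, 5, 2, 2] → min 2
[3, 5, 2, 2, 4] → min 2
[5, 2, 2, 4, 8] → min 2
[2, 2, 4, 8, -1] → min -1
[2, 4, 8, -1, 12] → min -1
[4, 8, -1, 12, 3] → min -1
[8, -1, 12, 3, -3] → min -3
[-1, 12, 3, -3, 2] → min -3
[12, 3, -3, 2, 10] → min -3
[3, -3, 2, 10, -8] → min -8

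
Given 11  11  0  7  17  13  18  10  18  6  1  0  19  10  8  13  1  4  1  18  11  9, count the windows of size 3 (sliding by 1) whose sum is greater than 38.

[11, 11, 0] → sum 22
[11, 0, 7] → sum 18
[0, 7, 17] → sum 24
[7, 17, 13] → sum 37
[17, 13, 18] → sum 48  > 38 ✓
[13, 18, 10] → sum 41  > 38 ✓
[18, 10, 18] → sum 46  > 38 ✓
[10, 18, 6] → sum 34
[18, 6, 1] → sum 25
[6, 1, 0] → sum 7
[1, 0, 19] → sum 20
[0, 19, 10] → sum 29
[19, 10, 8] → sum 37
[10, 8, 13] → sum 31
[8, 13, 1] → sum 22
[13, 1, 4] → sum 18
[1, 4, 1] → sum 6
[4, 1, 18] → sum 23
[1, 18, 11] → sum 30
[18, 11, 9] → sum 38
3 windows satisfy the condition.

3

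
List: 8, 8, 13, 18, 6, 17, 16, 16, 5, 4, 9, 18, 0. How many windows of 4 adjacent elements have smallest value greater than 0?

9

8 8 13 18 → min 8  > 0 ✓
8 13 18 6 → min 6  > 0 ✓
13 18 6 17 → min 6  > 0 ✓
18 6 17 16 → min 6  > 0 ✓
6 17 16 16 → min 6  > 0 ✓
17 16 16 5 → min 5  > 0 ✓
16 16 5 4 → min 4  > 0 ✓
16 5 4 9 → min 4  > 0 ✓
5 4 9 18 → min 4  > 0 ✓
4 9 18 0 → min 0
9 windows satisfy the condition.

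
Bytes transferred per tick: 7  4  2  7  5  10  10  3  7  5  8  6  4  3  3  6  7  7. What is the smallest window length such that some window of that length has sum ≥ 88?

15

add 7: running sum 7 < 88
add 4: running sum 11 < 88
add 2: running sum 13 < 88
add 7: running sum 20 < 88
add 5: running sum 25 < 88
add 10: running sum 35 < 88
add 10: running sum 45 < 88
add 3: running sum 48 < 88
add 7: running sum 55 < 88
add 5: running sum 60 < 88
add 8: running sum 68 < 88
add 6: running sum 74 < 88
add 4: running sum 78 < 88
add 3: running sum 81 < 88
add 3: running sum 84 < 88
end 15: [7, 4, 2, 7, 5, 10, 10, 3, 7, 5, 8, 6, 4, 3, 3, 6] sum 90, len 16
end 16: [4, 2, 7, 5, 10, 10, 3, 7, 5, 8, 6, 4, 3, 3, 6, 7] sum 90, len 16
end 17: [7, 5, 10, 10, 3, 7, 5, 8, 6, 4, 3, 3, 6, 7, 7] sum 91, len 15
Shortest qualifying length: 15.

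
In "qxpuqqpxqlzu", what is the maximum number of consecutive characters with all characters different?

add q: [q] len 1
add x: [q, x] len 2
add p: [q, x, p] len 3
add u: [q, x, p, u] len 4
add q (repeat q, move left end past it): [x, p, u, q] len 4
add q (repeat q, move left end past it): [q] len 1
add p: [q, p] len 2
add x: [q, p, x] len 3
add q (repeat q, move left end past it): [p, x, q] len 3
add l: [p, x, q, l] len 4
add z: [p, x, q, l, z] len 5
add u: [p, x, q, l, z, u] len 6
Longest all-distinct length: 6.

6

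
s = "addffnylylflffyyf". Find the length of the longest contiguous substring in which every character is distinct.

4

add a: [a] len 1
add d: [a, d] len 2
add d (repeat d, move left end past it): [d] len 1
add f: [d, f] len 2
add f (repeat f, move left end past it): [f] len 1
add n: [f, n] len 2
add y: [f, n, y] len 3
add l: [f, n, y, l] len 4
add y (repeat y, move left end past it): [l, y] len 2
add l (repeat l, move left end past it): [y, l] len 2
add f: [y, l, f] len 3
add l (repeat l, move left end past it): [f, l] len 2
add f (repeat f, move left end past it): [l, f] len 2
add f (repeat f, move left end past it): [f] len 1
add y: [f, y] len 2
add y (repeat y, move left end past it): [y] len 1
add f: [y, f] len 2
Longest all-distinct length: 4.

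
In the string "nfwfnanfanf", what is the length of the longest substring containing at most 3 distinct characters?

8

[n] 1 distinct, len 1
[n, f] 2 distinct, len 2
[n, f, w] 3 distinct, len 3
[n, f, w, f] 3 distinct, len 4
[n, f, w, f, n] 3 distinct, len 5
[f, n, a] 3 distinct, len 3
[f, n, a, n] 3 distinct, len 4
[f, n, a, n, f] 3 distinct, len 5
[f, n, a, n, f, a] 3 distinct, len 6
[f, n, a, n, f, a, n] 3 distinct, len 7
[f, n, a, n, f, a, n, f] 3 distinct, len 8
Longest length with ≤3 distinct: 8.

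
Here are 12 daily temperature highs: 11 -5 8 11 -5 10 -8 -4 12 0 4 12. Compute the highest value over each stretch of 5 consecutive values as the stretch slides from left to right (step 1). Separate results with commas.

11, 11, 11, 11, 12, 12, 12, 12

(11, -5, 8, 11, -5) → max 11
(-5, 8, 11, -5, 10) → max 11
(8, 11, -5, 10, -8) → max 11
(11, -5, 10, -8, -4) → max 11
(-5, 10, -8, -4, 12) → max 12
(10, -8, -4, 12, 0) → max 12
(-8, -4, 12, 0, 4) → max 12
(-4, 12, 0, 4, 12) → max 12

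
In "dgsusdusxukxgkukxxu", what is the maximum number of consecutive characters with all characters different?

[d] len 1
[d, g] len 2
[d, g, s] len 3
[d, g, s, u] len 4
[u, s] len 2
[u, s, d] len 3
[s, d, u] len 3
[d, u, s] len 3
[d, u, s, x] len 4
[s, x, u] len 3
[s, x, u, k] len 4
[u, k, x] len 3
[u, k, x, g] len 4
[x, g, k] len 3
[x, g, k, u] len 4
[u, k] len 2
[u, k, x] len 3
[x] len 1
[x, u] len 2
Longest all-distinct length: 4.

4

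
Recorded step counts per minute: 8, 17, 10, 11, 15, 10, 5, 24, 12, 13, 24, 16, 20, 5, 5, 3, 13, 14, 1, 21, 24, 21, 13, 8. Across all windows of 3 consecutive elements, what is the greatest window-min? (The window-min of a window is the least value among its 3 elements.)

21

8 17 10 → min 8
17 10 11 → min 10
10 11 15 → min 10
11 15 10 → min 10
15 10 5 → min 5
10 5 24 → min 5
5 24 12 → min 5
24 12 13 → min 12
12 13 24 → min 12
13 24 16 → min 13
24 16 20 → min 16
16 20 5 → min 5
20 5 5 → min 5
5 5 3 → min 3
5 3 13 → min 3
3 13 14 → min 3
13 14 1 → min 1
14 1 21 → min 1
1 21 24 → min 1
21 24 21 → min 21
24 21 13 → min 13
21 13 8 → min 8
Greatest of these is 21.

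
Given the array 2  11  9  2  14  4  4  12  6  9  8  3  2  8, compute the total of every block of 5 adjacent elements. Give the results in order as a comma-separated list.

Sliding a size-5 window across the 14 values:
[2, 11, 9, 2, 14] → sum 38
[11, 9, 2, 14, 4] → sum 40
[9, 2, 14, 4, 4] → sum 33
[2, 14, 4, 4, 12] → sum 36
[14, 4, 4, 12, 6] → sum 40
[4, 4, 12, 6, 9] → sum 35
[4, 12, 6, 9, 8] → sum 39
[12, 6, 9, 8, 3] → sum 38
[6, 9, 8, 3, 2] → sum 28
[9, 8, 3, 2, 8] → sum 30

38, 40, 33, 36, 40, 35, 39, 38, 28, 30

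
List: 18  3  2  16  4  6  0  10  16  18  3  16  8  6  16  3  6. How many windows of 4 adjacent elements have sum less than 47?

12

(18, 3, 2, 16) → sum 39  < 47 ✓
(3, 2, 16, 4) → sum 25  < 47 ✓
(2, 16, 4, 6) → sum 28  < 47 ✓
(16, 4, 6, 0) → sum 26  < 47 ✓
(4, 6, 0, 10) → sum 20  < 47 ✓
(6, 0, 10, 16) → sum 32  < 47 ✓
(0, 10, 16, 18) → sum 44  < 47 ✓
(10, 16, 18, 3) → sum 47
(16, 18, 3, 16) → sum 53
(18, 3, 16, 8) → sum 45  < 47 ✓
(3, 16, 8, 6) → sum 33  < 47 ✓
(16, 8, 6, 16) → sum 46  < 47 ✓
(8, 6, 16, 3) → sum 33  < 47 ✓
(6, 16, 3, 6) → sum 31  < 47 ✓
12 windows satisfy the condition.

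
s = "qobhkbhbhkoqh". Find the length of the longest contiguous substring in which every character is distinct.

5

add q: [q] len 1
add o: [q, o] len 2
add b: [q, o, b] len 3
add h: [q, o, b, h] len 4
add k: [q, o, b, h, k] len 5
add b (repeat b, move left end past it): [h, k, b] len 3
add h (repeat h, move left end past it): [k, b, h] len 3
add b (repeat b, move left end past it): [h, b] len 2
add h (repeat h, move left end past it): [b, h] len 2
add k: [b, h, k] len 3
add o: [b, h, k, o] len 4
add q: [b, h, k, o, q] len 5
add h (repeat h, move left end past it): [k, o, q, h] len 4
Longest all-distinct length: 5.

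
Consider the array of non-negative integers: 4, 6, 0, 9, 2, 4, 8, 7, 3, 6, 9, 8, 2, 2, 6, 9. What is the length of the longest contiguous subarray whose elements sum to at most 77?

[4] sum 4 len 1
[4, 6] sum 10 len 2
[4, 6, 0] sum 10 len 3
[4, 6, 0, 9] sum 19 len 4
[4, 6, 0, 9, 2] sum 21 len 5
[4, 6, 0, 9, 2, 4] sum 25 len 6
[4, 6, 0, 9, 2, 4, 8] sum 33 len 7
[4, 6, 0, 9, 2, 4, 8, 7] sum 40 len 8
[4, 6, 0, 9, 2, 4, 8, 7, 3] sum 43 len 9
[4, 6, 0, 9, 2, 4, 8, 7, 3, 6] sum 49 len 10
[4, 6, 0, 9, 2, 4, 8, 7, 3, 6, 9] sum 58 len 11
[4, 6, 0, 9, 2, 4, 8, 7, 3, 6, 9, 8] sum 66 len 12
[4, 6, 0, 9, 2, 4, 8, 7, 3, 6, 9, 8, 2] sum 68 len 13
[4, 6, 0, 9, 2, 4, 8, 7, 3, 6, 9, 8, 2, 2] sum 70 len 14
[4, 6, 0, 9, 2, 4, 8, 7, 3, 6, 9, 8, 2, 2, 6] sum 76 len 15
[0, 9, 2, 4, 8, 7, 3, 6, 9, 8, 2, 2, 6, 9] sum 75 len 14
Longest length seen: 15.

15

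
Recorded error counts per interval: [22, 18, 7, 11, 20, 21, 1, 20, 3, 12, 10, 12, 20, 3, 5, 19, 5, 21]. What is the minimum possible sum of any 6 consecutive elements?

Each size-6 window and its sum:
(22, 18, 7, 11, 20, 21) → sum 99
(18, 7, 11, 20, 21, 1) → sum 78
(7, 11, 20, 21, 1, 20) → sum 80
(11, 20, 21, 1, 20, 3) → sum 76
(20, 21, 1, 20, 3, 12) → sum 77
(21, 1, 20, 3, 12, 10) → sum 67
(1, 20, 3, 12, 10, 12) → sum 58
(20, 3, 12, 10, 12, 20) → sum 77
(3, 12, 10, 12, 20, 3) → sum 60
(12, 10, 12, 20, 3, 5) → sum 62
(10, 12, 20, 3, 5, 19) → sum 69
(12, 20, 3, 5, 19, 5) → sum 64
(20, 3, 5, 19, 5, 21) → sum 73
Minimum of these is 58.

58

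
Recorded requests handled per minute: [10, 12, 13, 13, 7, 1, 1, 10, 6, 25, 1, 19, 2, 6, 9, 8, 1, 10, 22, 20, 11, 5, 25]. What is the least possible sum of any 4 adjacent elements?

18

[10, 12, 13, 13] → sum 48
[12, 13, 13, 7] → sum 45
[13, 13, 7, 1] → sum 34
[13, 7, 1, 1] → sum 22
[7, 1, 1, 10] → sum 19
[1, 1, 10, 6] → sum 18
[1, 10, 6, 25] → sum 42
[10, 6, 25, 1] → sum 42
[6, 25, 1, 19] → sum 51
[25, 1, 19, 2] → sum 47
[1, 19, 2, 6] → sum 28
[19, 2, 6, 9] → sum 36
[2, 6, 9, 8] → sum 25
[6, 9, 8, 1] → sum 24
[9, 8, 1, 10] → sum 28
[8, 1, 10, 22] → sum 41
[1, 10, 22, 20] → sum 53
[10, 22, 20, 11] → sum 63
[22, 20, 11, 5] → sum 58
[20, 11, 5, 25] → sum 61
Least of these is 18.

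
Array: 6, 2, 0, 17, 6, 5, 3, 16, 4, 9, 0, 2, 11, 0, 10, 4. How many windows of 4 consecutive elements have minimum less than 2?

(6, 2, 0, 17) → min 0  < 2 ✓
(2, 0, 17, 6) → min 0  < 2 ✓
(0, 17, 6, 5) → min 0  < 2 ✓
(17, 6, 5, 3) → min 3
(6, 5, 3, 16) → min 3
(5, 3, 16, 4) → min 3
(3, 16, 4, 9) → min 3
(16, 4, 9, 0) → min 0  < 2 ✓
(4, 9, 0, 2) → min 0  < 2 ✓
(9, 0, 2, 11) → min 0  < 2 ✓
(0, 2, 11, 0) → min 0  < 2 ✓
(2, 11, 0, 10) → min 0  < 2 ✓
(11, 0, 10, 4) → min 0  < 2 ✓
9 windows satisfy the condition.

9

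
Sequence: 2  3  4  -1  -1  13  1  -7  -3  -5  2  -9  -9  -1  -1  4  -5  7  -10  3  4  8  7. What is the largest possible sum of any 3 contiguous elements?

(2, 3, 4) → sum 9
(3, 4, -1) → sum 6
(4, -1, -1) → sum 2
(-1, -1, 13) → sum 11
(-1, 13, 1) → sum 13
(13, 1, -7) → sum 7
(1, -7, -3) → sum -9
(-7, -3, -5) → sum -15
(-3, -5, 2) → sum -6
(-5, 2, -9) → sum -12
(2, -9, -9) → sum -16
(-9, -9, -1) → sum -19
(-9, -1, -1) → sum -11
(-1, -1, 4) → sum 2
(-1, 4, -5) → sum -2
(4, -5, 7) → sum 6
(-5, 7, -10) → sum -8
(7, -10, 3) → sum 0
(-10, 3, 4) → sum -3
(3, 4, 8) → sum 15
(4, 8, 7) → sum 19
Largest of these is 19.

19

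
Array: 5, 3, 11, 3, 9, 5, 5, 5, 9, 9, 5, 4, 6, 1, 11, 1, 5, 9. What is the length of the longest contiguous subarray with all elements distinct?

add 5: [5] len 1
add 3: [5, 3] len 2
add 11: [5, 3, 11] len 3
add 3 (repeat 3, move left end past it): [11, 3] len 2
add 9: [11, 3, 9] len 3
add 5: [11, 3, 9, 5] len 4
add 5 (repeat 5, move left end past it): [5] len 1
add 5 (repeat 5, move left end past it): [5] len 1
add 9: [5, 9] len 2
add 9 (repeat 9, move left end past it): [9] len 1
add 5: [9, 5] len 2
add 4: [9, 5, 4] len 3
add 6: [9, 5, 4, 6] len 4
add 1: [9, 5, 4, 6, 1] len 5
add 11: [9, 5, 4, 6, 1, 11] len 6
add 1 (repeat 1, move left end past it): [11, 1] len 2
add 5: [11, 1, 5] len 3
add 9: [11, 1, 5, 9] len 4
Longest all-distinct length: 6.

6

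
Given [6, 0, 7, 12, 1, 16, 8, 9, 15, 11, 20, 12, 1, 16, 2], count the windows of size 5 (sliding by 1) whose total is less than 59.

6

[6, 0, 7, 12, 1] → sum 26  < 59 ✓
[0, 7, 12, 1, 16] → sum 36  < 59 ✓
[7, 12, 1, 16, 8] → sum 44  < 59 ✓
[12, 1, 16, 8, 9] → sum 46  < 59 ✓
[1, 16, 8, 9, 15] → sum 49  < 59 ✓
[16, 8, 9, 15, 11] → sum 59
[8, 9, 15, 11, 20] → sum 63
[9, 15, 11, 20, 12] → sum 67
[15, 11, 20, 12, 1] → sum 59
[11, 20, 12, 1, 16] → sum 60
[20, 12, 1, 16, 2] → sum 51  < 59 ✓
6 windows satisfy the condition.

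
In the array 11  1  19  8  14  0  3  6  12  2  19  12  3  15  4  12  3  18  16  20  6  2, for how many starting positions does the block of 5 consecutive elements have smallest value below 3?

(11, 1, 19, 8, 14) → min 1  < 3 ✓
(1, 19, 8, 14, 0) → min 0  < 3 ✓
(19, 8, 14, 0, 3) → min 0  < 3 ✓
(8, 14, 0, 3, 6) → min 0  < 3 ✓
(14, 0, 3, 6, 12) → min 0  < 3 ✓
(0, 3, 6, 12, 2) → min 0  < 3 ✓
(3, 6, 12, 2, 19) → min 2  < 3 ✓
(6, 12, 2, 19, 12) → min 2  < 3 ✓
(12, 2, 19, 12, 3) → min 2  < 3 ✓
(2, 19, 12, 3, 15) → min 2  < 3 ✓
(19, 12, 3, 15, 4) → min 3
(12, 3, 15, 4, 12) → min 3
(3, 15, 4, 12, 3) → min 3
(15, 4, 12, 3, 18) → min 3
(4, 12, 3, 18, 16) → min 3
(12, 3, 18, 16, 20) → min 3
(3, 18, 16, 20, 6) → min 3
(18, 16, 20, 6, 2) → min 2  < 3 ✓
11 windows satisfy the condition.

11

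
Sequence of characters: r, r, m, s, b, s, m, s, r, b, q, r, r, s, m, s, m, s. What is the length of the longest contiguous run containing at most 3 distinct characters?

add r: window [r] (1 distinct), len 1
add r: window [r, r] (1 distinct), len 2
add m: window [r, r, m] (2 distinct), len 3
add s: window [r, r, m, s] (3 distinct), len 4
add b: window [m, s, b] (3 distinct), len 3
add s: window [m, s, b, s] (3 distinct), len 4
add m: window [m, s, b, s, m] (3 distinct), len 5
add s: window [m, s, b, s, m, s] (3 distinct), len 6
add r: window [s, m, s, r] (3 distinct), len 4
add b: window [s, r, b] (3 distinct), len 3
add q: window [r, b, q] (3 distinct), len 3
add r: window [r, b, q, r] (3 distinct), len 4
add r: window [r, b, q, r, r] (3 distinct), len 5
add s: window [q, r, r, s] (3 distinct), len 4
add m: window [r, r, s, m] (3 distinct), len 4
add s: window [r, r, s, m, s] (3 distinct), len 5
add m: window [r, r, s, m, s, m] (3 distinct), len 6
add s: window [r, r, s, m, s, m, s] (3 distinct), len 7
Longest length with ≤3 distinct: 7.

7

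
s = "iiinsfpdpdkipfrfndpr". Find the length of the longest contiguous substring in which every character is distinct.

add i: [i] len 1
add i (repeat i, move left end past it): [i] len 1
add i (repeat i, move left end past it): [i] len 1
add n: [i, n] len 2
add s: [i, n, s] len 3
add f: [i, n, s, f] len 4
add p: [i, n, s, f, p] len 5
add d: [i, n, s, f, p, d] len 6
add p (repeat p, move left end past it): [d, p] len 2
add d (repeat d, move left end past it): [p, d] len 2
add k: [p, d, k] len 3
add i: [p, d, k, i] len 4
add p (repeat p, move left end past it): [d, k, i, p] len 4
add f: [d, k, i, p, f] len 5
add r: [d, k, i, p, f, r] len 6
add f (repeat f, move left end past it): [r, f] len 2
add n: [r, f, n] len 3
add d: [r, f, n, d] len 4
add p: [r, f, n, d, p] len 5
add r (repeat r, move left end past it): [f, n, d, p, r] len 5
Longest all-distinct length: 6.

6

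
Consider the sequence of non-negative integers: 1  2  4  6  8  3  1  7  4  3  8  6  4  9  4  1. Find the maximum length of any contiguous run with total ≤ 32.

8

Extend to the right; shrink from the left whenever the sum exceeds 32:
→ 1: sum 1, len 1
→ 2: sum 3, len 2
→ 4: sum 7, len 3
→ 6: sum 13, len 4
→ 8: sum 21, len 5
→ 3: sum 24, len 6
→ 1: sum 25, len 7
→ 7: sum 32, len 8
→ 4 (dropped 1, 2, 4): sum 29, len 6
→ 3: sum 32, len 7
→ 8 (dropped 6, 8): sum 26, len 6
→ 6: sum 32, len 7
→ 4 (dropped 3, 1): sum 32, len 6
→ 9 (dropped 7, 4): sum 30, len 5
→ 4 (dropped 3): sum 31, len 5
→ 1: sum 32, len 6
Longest length seen: 8.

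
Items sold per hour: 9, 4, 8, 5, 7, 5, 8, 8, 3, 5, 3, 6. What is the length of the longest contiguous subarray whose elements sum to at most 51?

9

[9] sum 9 len 1
[9, 4] sum 13 len 2
[9, 4, 8] sum 21 len 3
[9, 4, 8, 5] sum 26 len 4
[9, 4, 8, 5, 7] sum 33 len 5
[9, 4, 8, 5, 7, 5] sum 38 len 6
[9, 4, 8, 5, 7, 5, 8] sum 46 len 7
[4, 8, 5, 7, 5, 8, 8] sum 45 len 7
[4, 8, 5, 7, 5, 8, 8, 3] sum 48 len 8
[8, 5, 7, 5, 8, 8, 3, 5] sum 49 len 8
[5, 7, 5, 8, 8, 3, 5, 3] sum 44 len 8
[5, 7, 5, 8, 8, 3, 5, 3, 6] sum 50 len 9
Longest length seen: 9.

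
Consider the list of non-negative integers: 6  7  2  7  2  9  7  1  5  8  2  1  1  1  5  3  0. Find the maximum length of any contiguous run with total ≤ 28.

Extend to the right; shrink from the left whenever the sum exceeds 28:
[6] sum 6 len 1
[6, 7] sum 13 len 2
[6, 7, 2] sum 15 len 3
[6, 7, 2, 7] sum 22 len 4
[6, 7, 2, 7, 2] sum 24 len 5
[7, 2, 7, 2, 9] sum 27 len 5
[2, 7, 2, 9, 7] sum 27 len 5
[2, 7, 2, 9, 7, 1] sum 28 len 6
[2, 9, 7, 1, 5] sum 24 len 5
[7, 1, 5, 8] sum 21 len 4
[7, 1, 5, 8, 2] sum 23 len 5
[7, 1, 5, 8, 2, 1] sum 24 len 6
[7, 1, 5, 8, 2, 1, 1] sum 25 len 7
[7, 1, 5, 8, 2, 1, 1, 1] sum 26 len 8
[1, 5, 8, 2, 1, 1, 1, 5] sum 24 len 8
[1, 5, 8, 2, 1, 1, 1, 5, 3] sum 27 len 9
[1, 5, 8, 2, 1, 1, 1, 5, 3, 0] sum 27 len 10
Longest length seen: 10.

10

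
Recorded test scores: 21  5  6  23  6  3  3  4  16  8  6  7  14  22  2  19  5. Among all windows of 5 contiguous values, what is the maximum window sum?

[21, 5, 6, 23, 6] → sum 61
[5, 6, 23, 6, 3] → sum 43
[6, 23, 6, 3, 3] → sum 41
[23, 6, 3, 3, 4] → sum 39
[6, 3, 3, 4, 16] → sum 32
[3, 3, 4, 16, 8] → sum 34
[3, 4, 16, 8, 6] → sum 37
[4, 16, 8, 6, 7] → sum 41
[16, 8, 6, 7, 14] → sum 51
[8, 6, 7, 14, 22] → sum 57
[6, 7, 14, 22, 2] → sum 51
[7, 14, 22, 2, 19] → sum 64
[14, 22, 2, 19, 5] → sum 62
Maximum of these is 64.

64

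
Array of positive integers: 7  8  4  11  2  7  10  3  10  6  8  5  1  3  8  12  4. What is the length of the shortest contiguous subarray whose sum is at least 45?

add 7: running sum 7 < 45
add 8: running sum 15 < 45
add 4: running sum 19 < 45
add 11: running sum 30 < 45
add 2: running sum 32 < 45
add 7: running sum 39 < 45
end 6: [7, 8, 4, 11, 2, 7, 10] sum 49, len 7
end 7: [8, 4, 11, 2, 7, 10, 3] sum 45, len 7
end 8: [4, 11, 2, 7, 10, 3, 10] sum 47, len 7
end 9: [11, 2, 7, 10, 3, 10, 6] sum 49, len 7
end 10: [2, 7, 10, 3, 10, 6, 8] sum 46, len 7
end 11: [7, 10, 3, 10, 6, 8, 5] sum 49, len 7
end 12: [7, 10, 3, 10, 6, 8, 5, 1] sum 50, len 8
end 13: [10, 3, 10, 6, 8, 5, 1, 3] sum 46, len 8
end 14: [10, 3, 10, 6, 8, 5, 1, 3, 8] sum 54, len 9
end 15: [10, 6, 8, 5, 1, 3, 8, 12] sum 53, len 8
end 16: [6, 8, 5, 1, 3, 8, 12, 4] sum 47, len 8
Shortest qualifying length: 7.

7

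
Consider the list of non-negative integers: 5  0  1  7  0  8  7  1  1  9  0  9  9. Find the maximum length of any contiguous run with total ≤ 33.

add 5: [5] sum 5, len 1
add 0: [5, 0] sum 5, len 2
add 1: [5, 0, 1] sum 6, len 3
add 7: [5, 0, 1, 7] sum 13, len 4
add 0: [5, 0, 1, 7, 0] sum 13, len 5
add 8: [5, 0, 1, 7, 0, 8] sum 21, len 6
add 7: [5, 0, 1, 7, 0, 8, 7] sum 28, len 7
add 1: [5, 0, 1, 7, 0, 8, 7, 1] sum 29, len 8
add 1: [5, 0, 1, 7, 0, 8, 7, 1, 1] sum 30, len 9
add 9: [7, 0, 8, 7, 1, 1, 9] sum 33, len 7
add 0: [7, 0, 8, 7, 1, 1, 9, 0] sum 33, len 8
add 9: [7, 1, 1, 9, 0, 9] sum 27, len 6
add 9: [1, 1, 9, 0, 9, 9] sum 29, len 6
Longest length seen: 9.

9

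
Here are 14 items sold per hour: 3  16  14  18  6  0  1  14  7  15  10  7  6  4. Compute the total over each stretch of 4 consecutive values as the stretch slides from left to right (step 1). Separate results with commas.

[3, 16, 14, 18] → sum 51
[16, 14, 18, 6] → sum 54
[14, 18, 6, 0] → sum 38
[18, 6, 0, 1] → sum 25
[6, 0, 1, 14] → sum 21
[0, 1, 14, 7] → sum 22
[1, 14, 7, 15] → sum 37
[14, 7, 15, 10] → sum 46
[7, 15, 10, 7] → sum 39
[15, 10, 7, 6] → sum 38
[10, 7, 6, 4] → sum 27

51, 54, 38, 25, 21, 22, 37, 46, 39, 38, 27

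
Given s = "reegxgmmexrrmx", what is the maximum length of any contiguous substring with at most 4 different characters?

add r: window [r] (1 distinct), len 1
add e: window [r, e] (2 distinct), len 2
add e: window [r, e, e] (2 distinct), len 3
add g: window [r, e, e, g] (3 distinct), len 4
add x: window [r, e, e, g, x] (4 distinct), len 5
add g: window [r, e, e, g, x, g] (4 distinct), len 6
add m: window [e, e, g, x, g, m] (4 distinct), len 6
add m: window [e, e, g, x, g, m, m] (4 distinct), len 7
add e: window [e, e, g, x, g, m, m, e] (4 distinct), len 8
add x: window [e, e, g, x, g, m, m, e, x] (4 distinct), len 9
add r: window [m, m, e, x, r] (4 distinct), len 5
add r: window [m, m, e, x, r, r] (4 distinct), len 6
add m: window [m, m, e, x, r, r, m] (4 distinct), len 7
add x: window [m, m, e, x, r, r, m, x] (4 distinct), len 8
Longest length with ≤4 distinct: 9.

9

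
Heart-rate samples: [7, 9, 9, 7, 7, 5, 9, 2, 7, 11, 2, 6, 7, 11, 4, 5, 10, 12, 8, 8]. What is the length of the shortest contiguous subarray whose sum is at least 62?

Extend right; whenever the sum reaches 62, record the length and shrink from the left:
add 7: running sum 7 < 62
add 9: running sum 16 < 62
add 9: running sum 25 < 62
add 7: running sum 32 < 62
add 7: running sum 39 < 62
add 5: running sum 44 < 62
add 9: running sum 53 < 62
add 2: running sum 55 < 62
add 7: shortest ending here [7, 9, 9, 7, 7, 5, 9, 2, 7] sum 62, len 9
add 11: shortest ending here [9, 9, 7, 7, 5, 9, 2, 7, 11] sum 66, len 9
add 2: shortest ending here [9, 9, 7, 7, 5, 9, 2, 7, 11, 2] sum 68, len 10
add 6: shortest ending here [9, 7, 7, 5, 9, 2, 7, 11, 2, 6] sum 65, len 10
add 7: shortest ending here [7, 7, 5, 9, 2, 7, 11, 2, 6, 7] sum 63, len 10
add 11: shortest ending here [7, 5, 9, 2, 7, 11, 2, 6, 7, 11] sum 67, len 10
add 4: shortest ending here [5, 9, 2, 7, 11, 2, 6, 7, 11, 4] sum 64, len 10
add 5: shortest ending here [9, 2, 7, 11, 2, 6, 7, 11, 4, 5] sum 64, len 10
add 10: shortest ending here [7, 11, 2, 6, 7, 11, 4, 5, 10] sum 63, len 9
add 12: shortest ending here [11, 2, 6, 7, 11, 4, 5, 10, 12] sum 68, len 9
add 8: shortest ending here [6, 7, 11, 4, 5, 10, 12, 8] sum 63, len 8
add 8: shortest ending here [7, 11, 4, 5, 10, 12, 8, 8] sum 65, len 8
Shortest qualifying length: 8.

8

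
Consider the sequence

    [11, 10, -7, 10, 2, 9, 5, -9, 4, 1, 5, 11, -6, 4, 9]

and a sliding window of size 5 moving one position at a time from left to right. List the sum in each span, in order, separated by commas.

11 10 -7 10 2 → sum 26
10 -7 10 2 9 → sum 24
-7 10 2 9 5 → sum 19
10 2 9 5 -9 → sum 17
2 9 5 -9 4 → sum 11
9 5 -9 4 1 → sum 10
5 -9 4 1 5 → sum 6
-9 4 1 5 11 → sum 12
4 1 5 11 -6 → sum 15
1 5 11 -6 4 → sum 15
5 11 -6 4 9 → sum 23

26, 24, 19, 17, 11, 10, 6, 12, 15, 15, 23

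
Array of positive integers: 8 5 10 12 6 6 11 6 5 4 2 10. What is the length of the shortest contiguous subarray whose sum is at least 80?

12

Extend right; whenever the sum reaches 80, record the length and shrink from the left:
add 8: running sum 8 < 80
add 5: running sum 13 < 80
add 10: running sum 23 < 80
add 12: running sum 35 < 80
add 6: running sum 41 < 80
add 6: running sum 47 < 80
add 11: running sum 58 < 80
add 6: running sum 64 < 80
add 5: running sum 69 < 80
add 4: running sum 73 < 80
add 2: running sum 75 < 80
add 10: shortest ending here [8, 5, 10, 12, 6, 6, 11, 6, 5, 4, 2, 10] sum 85, len 12
Shortest qualifying length: 12.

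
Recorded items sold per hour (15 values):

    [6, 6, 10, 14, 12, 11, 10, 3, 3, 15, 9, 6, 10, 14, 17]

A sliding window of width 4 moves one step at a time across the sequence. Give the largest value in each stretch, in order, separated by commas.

6 6 10 14 → max 14
6 10 14 12 → max 14
10 14 12 11 → max 14
14 12 11 10 → max 14
12 11 10 3 → max 12
11 10 3 3 → max 11
10 3 3 15 → max 15
3 3 15 9 → max 15
3 15 9 6 → max 15
15 9 6 10 → max 15
9 6 10 14 → max 14
6 10 14 17 → max 17

14, 14, 14, 14, 12, 11, 15, 15, 15, 15, 14, 17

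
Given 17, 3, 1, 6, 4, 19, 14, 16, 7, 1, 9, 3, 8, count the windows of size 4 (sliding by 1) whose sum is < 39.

7

17 3 1 6 → sum 27  < 39 ✓
3 1 6 4 → sum 14  < 39 ✓
1 6 4 19 → sum 30  < 39 ✓
6 4 19 14 → sum 43
4 19 14 16 → sum 53
19 14 16 7 → sum 56
14 16 7 1 → sum 38  < 39 ✓
16 7 1 9 → sum 33  < 39 ✓
7 1 9 3 → sum 20  < 39 ✓
1 9 3 8 → sum 21  < 39 ✓
7 windows satisfy the condition.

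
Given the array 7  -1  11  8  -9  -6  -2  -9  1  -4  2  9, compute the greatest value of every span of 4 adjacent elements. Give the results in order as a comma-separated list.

11, 11, 11, 8, -2, 1, 1, 2, 9

Sliding a size-4 window across the 12 values:
(7, -1, 11, 8) → max 11
(-1, 11, 8, -9) → max 11
(11, 8, -9, -6) → max 11
(8, -9, -6, -2) → max 8
(-9, -6, -2, -9) → max -2
(-6, -2, -9, 1) → max 1
(-2, -9, 1, -4) → max 1
(-9, 1, -4, 2) → max 2
(1, -4, 2, 9) → max 9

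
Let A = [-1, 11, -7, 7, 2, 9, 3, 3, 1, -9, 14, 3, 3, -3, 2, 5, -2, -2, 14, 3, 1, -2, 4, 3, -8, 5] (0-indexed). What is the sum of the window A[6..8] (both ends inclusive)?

Elements at indices 6..8: 3, 3, 1
sum(3, 3, 1) = 7

7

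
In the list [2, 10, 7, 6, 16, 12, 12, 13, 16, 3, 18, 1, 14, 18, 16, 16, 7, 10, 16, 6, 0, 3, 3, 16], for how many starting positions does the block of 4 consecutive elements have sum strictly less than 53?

[2, 10, 7, 6] → sum 25  < 53 ✓
[10, 7, 6, 16] → sum 39  < 53 ✓
[7, 6, 16, 12] → sum 41  < 53 ✓
[6, 16, 12, 12] → sum 46  < 53 ✓
[16, 12, 12, 13] → sum 53
[12, 12, 13, 16] → sum 53
[12, 13, 16, 3] → sum 44  < 53 ✓
[13, 16, 3, 18] → sum 50  < 53 ✓
[16, 3, 18, 1] → sum 38  < 53 ✓
[3, 18, 1, 14] → sum 36  < 53 ✓
[18, 1, 14, 18] → sum 51  < 53 ✓
[1, 14, 18, 16] → sum 49  < 53 ✓
[14, 18, 16, 16] → sum 64
[18, 16, 16, 7] → sum 57
[16, 16, 7, 10] → sum 49  < 53 ✓
[16, 7, 10, 16] → sum 49  < 53 ✓
[7, 10, 16, 6] → sum 39  < 53 ✓
[10, 16, 6, 0] → sum 32  < 53 ✓
[16, 6, 0, 3] → sum 25  < 53 ✓
[6, 0, 3, 3] → sum 12  < 53 ✓
[0, 3, 3, 16] → sum 22  < 53 ✓
17 windows satisfy the condition.

17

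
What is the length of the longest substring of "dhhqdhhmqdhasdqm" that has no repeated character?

[d] len 1
[d, h] len 2
[h] len 1
[h, q] len 2
[h, q, d] len 3
[q, d, h] len 3
[h] len 1
[h, m] len 2
[h, m, q] len 3
[h, m, q, d] len 4
[m, q, d, h] len 4
[m, q, d, h, a] len 5
[m, q, d, h, a, s] len 6
[h, a, s, d] len 4
[h, a, s, d, q] len 5
[h, a, s, d, q, m] len 6
Longest all-distinct length: 6.

6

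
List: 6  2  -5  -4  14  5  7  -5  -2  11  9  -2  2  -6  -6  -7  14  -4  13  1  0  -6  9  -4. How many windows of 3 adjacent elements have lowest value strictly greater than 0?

6 2 -5 → min -5
2 -5 -4 → min -5
-5 -4 14 → min -5
-4 14 5 → min -4
14 5 7 → min 5  > 0 ✓
5 7 -5 → min -5
7 -5 -2 → min -5
-5 -2 11 → min -5
-2 11 9 → min -2
11 9 -2 → min -2
9 -2 2 → min -2
-2 2 -6 → min -6
2 -6 -6 → min -6
-6 -6 -7 → min -7
-6 -7 14 → min -7
-7 14 -4 → min -7
14 -4 13 → min -4
-4 13 1 → min -4
13 1 0 → min 0
1 0 -6 → min -6
0 -6 9 → min -6
-6 9 -4 → min -6
1 window satisfy the condition.

1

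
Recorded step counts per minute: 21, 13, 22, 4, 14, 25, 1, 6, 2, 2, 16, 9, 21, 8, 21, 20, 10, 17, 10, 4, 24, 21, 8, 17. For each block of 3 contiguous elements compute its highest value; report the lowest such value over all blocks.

6

Window maxs for each of the 22 positions:
(21, 13, 22) → max 22
(13, 22, 4) → max 22
(22, 4, 14) → max 22
(4, 14, 25) → max 25
(14, 25, 1) → max 25
(25, 1, 6) → max 25
(1, 6, 2) → max 6
(6, 2, 2) → max 6
(2, 2, 16) → max 16
(2, 16, 9) → max 16
(16, 9, 21) → max 21
(9, 21, 8) → max 21
(21, 8, 21) → max 21
(8, 21, 20) → max 21
(21, 20, 10) → max 21
(20, 10, 17) → max 20
(10, 17, 10) → max 17
(17, 10, 4) → max 17
(10, 4, 24) → max 24
(4, 24, 21) → max 24
(24, 21, 8) → max 24
(21, 8, 17) → max 21
Lowest of these is 6.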